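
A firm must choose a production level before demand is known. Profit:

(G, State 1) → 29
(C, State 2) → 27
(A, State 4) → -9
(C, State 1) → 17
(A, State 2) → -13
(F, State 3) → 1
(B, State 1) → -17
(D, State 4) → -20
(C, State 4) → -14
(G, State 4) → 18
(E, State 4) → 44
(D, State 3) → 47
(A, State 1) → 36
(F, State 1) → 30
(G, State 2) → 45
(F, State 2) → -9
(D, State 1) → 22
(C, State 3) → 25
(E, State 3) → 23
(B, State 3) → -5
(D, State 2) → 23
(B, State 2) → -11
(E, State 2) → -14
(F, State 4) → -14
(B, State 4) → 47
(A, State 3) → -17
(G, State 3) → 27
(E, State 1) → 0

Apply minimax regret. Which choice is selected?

Column bests: State 1=36, State 2=45, State 3=47, State 4=47.
A regrets: 0, 58, 64, 56 → max 64
B regrets: 53, 56, 52, 0 → max 56
C regrets: 19, 18, 22, 61 → max 61
D regrets: 14, 22, 0, 67 → max 67
E regrets: 36, 59, 24, 3 → max 59
F regrets: 6, 54, 46, 61 → max 61
G regrets: 7, 0, 20, 29 → max 29
Smallest max regret = 29 → G.

G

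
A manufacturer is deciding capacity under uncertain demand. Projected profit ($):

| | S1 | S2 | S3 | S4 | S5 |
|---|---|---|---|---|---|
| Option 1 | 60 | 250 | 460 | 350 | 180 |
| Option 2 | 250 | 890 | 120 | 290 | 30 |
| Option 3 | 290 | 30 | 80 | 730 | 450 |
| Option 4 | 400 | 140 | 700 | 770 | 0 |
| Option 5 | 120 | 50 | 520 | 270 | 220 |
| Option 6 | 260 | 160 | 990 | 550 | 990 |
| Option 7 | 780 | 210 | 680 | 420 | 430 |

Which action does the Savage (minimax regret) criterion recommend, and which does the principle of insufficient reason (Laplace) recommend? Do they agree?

minimax regret → Option 7; laplace → Option 6 (disagree)

Column bests: S1=780, S2=890, S3=990, S4=770, S5=990.
Option 1 regrets: 720, 640, 530, 420, 810 → max 810
Option 2 regrets: 530, 0, 870, 480, 960 → max 960
Option 3 regrets: 490, 860, 910, 40, 540 → max 910
Option 4 regrets: 380, 750, 290, 0, 990 → max 990
Option 5 regrets: 660, 840, 470, 500, 770 → max 840
Option 6 regrets: 520, 730, 0, 220, 0 → max 730
Option 7 regrets: 0, 680, 310, 350, 560 → max 680
Smallest max regret = 680 → Option 7.
Row averages: Option 1=260, Option 2=316, Option 3=316, Option 4=402, Option 5=236, Option 6=590, Option 7=504
Highest average = 590 → Option 6.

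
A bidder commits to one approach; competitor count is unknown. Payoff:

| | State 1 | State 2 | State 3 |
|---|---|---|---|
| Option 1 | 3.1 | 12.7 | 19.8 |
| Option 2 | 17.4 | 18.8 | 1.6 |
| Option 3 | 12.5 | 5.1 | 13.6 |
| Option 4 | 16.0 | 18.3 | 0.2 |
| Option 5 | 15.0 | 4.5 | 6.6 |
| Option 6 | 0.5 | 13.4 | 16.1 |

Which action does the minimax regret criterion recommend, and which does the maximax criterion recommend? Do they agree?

minimax regret → Option 3; maximax → Option 1 (disagree)

Column bests: State 1=17.4, State 2=18.8, State 3=19.8.
Option 1 regrets: 14.3, 6.1, 0.0 → max 14.3
Option 2 regrets: 0.0, 0.0, 18.2 → max 18.2
Option 3 regrets: 4.9, 13.7, 6.2 → max 13.7
Option 4 regrets: 1.4, 0.5, 19.6 → max 19.6
Option 5 regrets: 2.4, 14.3, 13.2 → max 14.3
Option 6 regrets: 16.9, 5.4, 3.7 → max 16.9
Smallest max regret = 13.7 → Option 3.
Row maxima: Option 1=19.8, Option 2=18.8, Option 3=13.6, Option 4=18.3, Option 5=15.0, Option 6=16.1
Best best-case = 19.8 → Option 1.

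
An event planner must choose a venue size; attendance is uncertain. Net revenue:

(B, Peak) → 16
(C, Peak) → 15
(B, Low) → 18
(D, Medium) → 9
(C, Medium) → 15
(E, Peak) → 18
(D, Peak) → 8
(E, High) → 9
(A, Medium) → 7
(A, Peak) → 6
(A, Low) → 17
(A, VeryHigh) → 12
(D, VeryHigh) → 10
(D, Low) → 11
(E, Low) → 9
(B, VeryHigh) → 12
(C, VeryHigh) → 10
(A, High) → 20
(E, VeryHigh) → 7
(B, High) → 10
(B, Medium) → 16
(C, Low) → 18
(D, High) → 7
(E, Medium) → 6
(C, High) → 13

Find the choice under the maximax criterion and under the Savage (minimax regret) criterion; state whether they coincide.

Row maxima: A=20, B=18, C=18, D=11, E=18
Best best-case = 20 → A.
Column bests: Low=18, Medium=16, High=20, VeryHigh=12, Peak=18.
A regrets: 1, 9, 0, 0, 12 → max 12
B regrets: 0, 0, 10, 0, 2 → max 10
C regrets: 0, 1, 7, 2, 3 → max 7
D regrets: 7, 7, 13, 2, 10 → max 13
E regrets: 9, 10, 11, 5, 0 → max 11
Smallest max regret = 7 → C.

maximax → A; minimax regret → C (disagree)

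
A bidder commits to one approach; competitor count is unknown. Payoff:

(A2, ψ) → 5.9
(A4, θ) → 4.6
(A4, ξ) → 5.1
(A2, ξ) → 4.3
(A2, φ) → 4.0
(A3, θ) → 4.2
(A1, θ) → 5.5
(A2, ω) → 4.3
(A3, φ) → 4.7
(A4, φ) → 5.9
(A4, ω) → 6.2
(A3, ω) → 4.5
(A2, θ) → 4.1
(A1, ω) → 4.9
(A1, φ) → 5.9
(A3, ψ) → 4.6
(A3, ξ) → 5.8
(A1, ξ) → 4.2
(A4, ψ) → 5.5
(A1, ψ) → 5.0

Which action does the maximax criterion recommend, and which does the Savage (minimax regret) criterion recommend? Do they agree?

Row maxima: A1=5.9, A2=5.9, A3=5.8, A4=6.2
Best best-case = 6.2 → A4.
Column bests: θ=5.5, φ=5.9, ψ=5.9, ω=6.2, ξ=5.8.
A1 regrets: 0.0, 0.0, 0.9, 1.3, 1.6 → max 1.6
A2 regrets: 1.4, 1.9, 0.0, 1.9, 1.5 → max 1.9
A3 regrets: 1.3, 1.2, 1.3, 1.7, 0.0 → max 1.7
A4 regrets: 0.9, 0.0, 0.4, 0.0, 0.7 → max 0.9
Smallest max regret = 0.9 → A4.

maximax → A4; minimax regret → A4 (agree)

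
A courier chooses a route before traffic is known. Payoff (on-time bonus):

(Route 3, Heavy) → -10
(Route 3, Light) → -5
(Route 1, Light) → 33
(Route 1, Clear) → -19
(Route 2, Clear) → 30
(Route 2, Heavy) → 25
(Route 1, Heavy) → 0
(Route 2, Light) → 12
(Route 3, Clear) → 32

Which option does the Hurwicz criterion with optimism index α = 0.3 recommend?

Route 2

Route 1: 0.3·33 + 0.7·(-19) = -3.4
Route 2: 0.3·30 + 0.7·12 = 17.4
Route 3: 0.3·32 + 0.7·(-10) = 2.6
Highest Hurwicz score = 17.4 → Route 2.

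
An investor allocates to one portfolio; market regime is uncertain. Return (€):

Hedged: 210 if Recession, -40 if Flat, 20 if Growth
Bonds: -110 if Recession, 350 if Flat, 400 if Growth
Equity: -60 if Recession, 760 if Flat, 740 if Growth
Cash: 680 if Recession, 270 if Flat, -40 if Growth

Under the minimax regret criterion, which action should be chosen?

Column bests: Recession=680, Flat=760, Growth=740.
Hedged regrets: 470, 800, 720 → max 800
Bonds regrets: 790, 410, 340 → max 790
Equity regrets: 740, 0, 0 → max 740
Cash regrets: 0, 490, 780 → max 780
Smallest max regret = 740 → Equity.

Equity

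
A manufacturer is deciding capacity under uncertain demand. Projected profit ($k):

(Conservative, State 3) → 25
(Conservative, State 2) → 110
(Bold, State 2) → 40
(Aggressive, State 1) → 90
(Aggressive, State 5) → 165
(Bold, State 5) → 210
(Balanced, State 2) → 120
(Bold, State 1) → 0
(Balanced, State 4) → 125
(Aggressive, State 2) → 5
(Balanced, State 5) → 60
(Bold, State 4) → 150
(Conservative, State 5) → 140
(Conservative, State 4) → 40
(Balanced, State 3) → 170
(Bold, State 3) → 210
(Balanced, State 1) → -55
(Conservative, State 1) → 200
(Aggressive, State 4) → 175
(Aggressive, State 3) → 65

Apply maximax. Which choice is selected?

Bold

Row maxima: Conservative=200, Balanced=170, Aggressive=175, Bold=210
Best best-case = 210 → Bold.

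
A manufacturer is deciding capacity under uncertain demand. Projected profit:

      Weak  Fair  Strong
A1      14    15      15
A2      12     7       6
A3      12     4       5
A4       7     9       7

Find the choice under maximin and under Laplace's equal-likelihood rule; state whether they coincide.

maximin → A1; laplace → A1 (agree)

Row minima: A1=14, A2=6, A3=4, A4=7
Best worst-case = 14 → A1.
Row averages: A1=44/3, A2=25/3, A3=7, A4=23/3
Highest average = 44/3 → A1.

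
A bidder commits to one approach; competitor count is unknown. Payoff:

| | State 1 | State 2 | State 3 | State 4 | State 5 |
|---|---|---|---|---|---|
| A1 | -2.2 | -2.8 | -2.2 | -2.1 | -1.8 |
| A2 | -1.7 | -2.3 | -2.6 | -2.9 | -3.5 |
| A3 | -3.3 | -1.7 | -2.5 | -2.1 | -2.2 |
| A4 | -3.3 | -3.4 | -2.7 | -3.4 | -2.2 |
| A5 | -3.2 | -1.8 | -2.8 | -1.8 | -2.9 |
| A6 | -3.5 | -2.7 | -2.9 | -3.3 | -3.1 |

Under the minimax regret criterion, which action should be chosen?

Column bests: State 1=-1.7, State 2=-1.7, State 3=-2.2, State 4=-1.8, State 5=-1.8.
A1 regrets: 0.5, 1.1, 0.0, 0.3, 0.0 → max 1.1
A2 regrets: 0.0, 0.6, 0.4, 1.1, 1.7 → max 1.7
A3 regrets: 1.6, 0.0, 0.3, 0.3, 0.4 → max 1.6
A4 regrets: 1.6, 1.7, 0.5, 1.6, 0.4 → max 1.7
A5 regrets: 1.5, 0.1, 0.6, 0.0, 1.1 → max 1.5
A6 regrets: 1.8, 1.0, 0.7, 1.5, 1.3 → max 1.8
Smallest max regret = 1.1 → A1.

A1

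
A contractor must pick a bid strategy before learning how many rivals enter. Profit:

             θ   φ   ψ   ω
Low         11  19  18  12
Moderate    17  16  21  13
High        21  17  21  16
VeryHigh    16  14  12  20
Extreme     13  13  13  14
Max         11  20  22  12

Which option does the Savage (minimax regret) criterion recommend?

High

Column bests: θ=21, φ=20, ψ=22, ω=20.
Low regrets: 10, 1, 4, 8 → max 10
Moderate regrets: 4, 4, 1, 7 → max 7
High regrets: 0, 3, 1, 4 → max 4
VeryHigh regrets: 5, 6, 10, 0 → max 10
Extreme regrets: 8, 7, 9, 6 → max 9
Max regrets: 10, 0, 0, 8 → max 10
Smallest max regret = 4 → High.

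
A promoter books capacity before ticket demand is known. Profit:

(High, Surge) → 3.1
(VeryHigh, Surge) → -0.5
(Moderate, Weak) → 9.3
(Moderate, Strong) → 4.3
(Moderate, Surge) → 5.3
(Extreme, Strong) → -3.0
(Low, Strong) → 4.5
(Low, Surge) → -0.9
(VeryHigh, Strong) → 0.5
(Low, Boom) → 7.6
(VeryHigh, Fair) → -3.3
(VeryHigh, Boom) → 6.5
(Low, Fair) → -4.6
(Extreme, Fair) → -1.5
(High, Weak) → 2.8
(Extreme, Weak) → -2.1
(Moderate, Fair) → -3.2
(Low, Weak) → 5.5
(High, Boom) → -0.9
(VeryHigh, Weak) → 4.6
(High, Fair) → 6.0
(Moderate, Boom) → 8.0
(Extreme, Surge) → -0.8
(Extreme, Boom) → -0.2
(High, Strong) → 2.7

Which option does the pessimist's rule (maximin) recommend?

High

Row minima: Low=-4.6, Moderate=-3.2, High=-0.9, VeryHigh=-3.3, Extreme=-3.0
Best worst-case = -0.9 → High.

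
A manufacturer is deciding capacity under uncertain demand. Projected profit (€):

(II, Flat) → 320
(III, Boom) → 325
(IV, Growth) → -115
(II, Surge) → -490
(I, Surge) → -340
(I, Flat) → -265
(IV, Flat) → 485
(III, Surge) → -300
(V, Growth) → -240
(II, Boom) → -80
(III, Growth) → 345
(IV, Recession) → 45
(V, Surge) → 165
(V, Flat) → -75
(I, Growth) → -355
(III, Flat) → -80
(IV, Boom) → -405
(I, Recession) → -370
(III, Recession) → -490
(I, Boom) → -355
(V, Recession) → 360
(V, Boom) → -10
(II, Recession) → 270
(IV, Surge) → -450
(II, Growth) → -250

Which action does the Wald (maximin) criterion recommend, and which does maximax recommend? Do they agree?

Row minima: I=-370, II=-490, III=-490, IV=-450, V=-240
Best worst-case = -240 → V.
Row maxima: I=-265, II=320, III=345, IV=485, V=360
Best best-case = 485 → IV.

maximin → V; maximax → IV (disagree)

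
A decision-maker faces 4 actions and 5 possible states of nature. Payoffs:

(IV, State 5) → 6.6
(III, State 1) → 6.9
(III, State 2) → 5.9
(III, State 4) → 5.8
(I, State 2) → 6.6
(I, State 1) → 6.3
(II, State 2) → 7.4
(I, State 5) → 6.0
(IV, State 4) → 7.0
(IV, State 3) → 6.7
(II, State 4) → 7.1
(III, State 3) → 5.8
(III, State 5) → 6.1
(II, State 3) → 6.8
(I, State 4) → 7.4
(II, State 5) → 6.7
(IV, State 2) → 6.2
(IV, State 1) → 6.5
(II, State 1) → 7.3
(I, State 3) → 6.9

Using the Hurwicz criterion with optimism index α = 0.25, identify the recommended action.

I: 0.25·7.4 + 0.75·6.0 = 6.35
II: 0.25·7.4 + 0.75·6.7 = 6.875
III: 0.25·6.9 + 0.75·5.8 = 6.075
IV: 0.25·7.0 + 0.75·6.2 = 6.4
Highest Hurwicz score = 6.875 → II.

II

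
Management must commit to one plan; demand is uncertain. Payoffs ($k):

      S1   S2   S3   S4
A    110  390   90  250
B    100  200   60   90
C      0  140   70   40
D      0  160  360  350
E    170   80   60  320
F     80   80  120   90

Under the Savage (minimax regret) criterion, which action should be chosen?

Column bests: S1=170, S2=390, S3=360, S4=350.
A regrets: 60, 0, 270, 100 → max 270
B regrets: 70, 190, 300, 260 → max 300
C regrets: 170, 250, 290, 310 → max 310
D regrets: 170, 230, 0, 0 → max 230
E regrets: 0, 310, 300, 30 → max 310
F regrets: 90, 310, 240, 260 → max 310
Smallest max regret = 230 → D.

D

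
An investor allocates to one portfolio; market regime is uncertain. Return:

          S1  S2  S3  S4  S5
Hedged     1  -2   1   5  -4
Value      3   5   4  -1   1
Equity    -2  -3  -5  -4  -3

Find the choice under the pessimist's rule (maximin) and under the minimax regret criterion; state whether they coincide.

maximin → Value; minimax regret → Value (agree)

Row minima: Hedged=-4, Value=-1, Equity=-5
Best worst-case = -1 → Value.
Column bests: S1=3, S2=5, S3=4, S4=5, S5=1.
Hedged regrets: 2, 7, 3, 0, 5 → max 7
Value regrets: 0, 0, 0, 6, 0 → max 6
Equity regrets: 5, 8, 9, 9, 4 → max 9
Smallest max regret = 6 → Value.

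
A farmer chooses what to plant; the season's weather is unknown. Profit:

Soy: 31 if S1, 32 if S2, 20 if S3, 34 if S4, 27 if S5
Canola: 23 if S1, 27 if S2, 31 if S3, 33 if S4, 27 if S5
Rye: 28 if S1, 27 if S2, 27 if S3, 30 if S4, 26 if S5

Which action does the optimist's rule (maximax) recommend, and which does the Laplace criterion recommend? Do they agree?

Row maxima: Soy=34, Canola=33, Rye=30
Best best-case = 34 → Soy.
Row averages: Soy=28.8, Canola=28.2, Rye=27.6
Highest average = 28.8 → Soy.

maximax → Soy; laplace → Soy (agree)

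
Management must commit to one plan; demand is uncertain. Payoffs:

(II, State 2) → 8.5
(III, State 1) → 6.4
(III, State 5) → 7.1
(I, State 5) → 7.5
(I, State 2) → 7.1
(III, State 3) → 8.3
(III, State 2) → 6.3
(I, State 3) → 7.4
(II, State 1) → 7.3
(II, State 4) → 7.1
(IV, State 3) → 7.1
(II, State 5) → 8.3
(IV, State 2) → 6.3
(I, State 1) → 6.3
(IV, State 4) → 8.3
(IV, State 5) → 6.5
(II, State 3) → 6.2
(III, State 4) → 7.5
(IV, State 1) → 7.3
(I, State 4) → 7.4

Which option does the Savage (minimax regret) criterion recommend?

I

Column bests: State 1=7.3, State 2=8.5, State 3=8.3, State 4=8.3, State 5=8.3.
I regrets: 1.0, 1.4, 0.9, 0.9, 0.8 → max 1.4
II regrets: 0.0, 0.0, 2.1, 1.2, 0.0 → max 2.1
III regrets: 0.9, 2.2, 0.0, 0.8, 1.2 → max 2.2
IV regrets: 0.0, 2.2, 1.2, 0.0, 1.8 → max 2.2
Smallest max regret = 1.4 → I.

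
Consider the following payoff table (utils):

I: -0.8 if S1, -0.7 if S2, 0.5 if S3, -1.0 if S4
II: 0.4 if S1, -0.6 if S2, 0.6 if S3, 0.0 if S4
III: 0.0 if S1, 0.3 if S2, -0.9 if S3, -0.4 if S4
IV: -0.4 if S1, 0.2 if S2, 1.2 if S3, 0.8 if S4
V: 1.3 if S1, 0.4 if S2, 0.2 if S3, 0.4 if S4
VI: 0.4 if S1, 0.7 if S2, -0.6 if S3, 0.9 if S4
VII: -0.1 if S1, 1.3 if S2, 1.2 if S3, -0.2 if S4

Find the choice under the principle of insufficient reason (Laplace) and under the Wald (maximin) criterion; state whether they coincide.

laplace → V; maximin → V (agree)

Row averages: I=-0.5, II=0.1, III=-0.25, IV=0.45, V=0.575, VI=0.35, VII=0.55
Highest average = 0.575 → V.
Row minima: I=-1.0, II=-0.6, III=-0.9, IV=-0.4, V=0.2, VI=-0.6, VII=-0.2
Best worst-case = 0.2 → V.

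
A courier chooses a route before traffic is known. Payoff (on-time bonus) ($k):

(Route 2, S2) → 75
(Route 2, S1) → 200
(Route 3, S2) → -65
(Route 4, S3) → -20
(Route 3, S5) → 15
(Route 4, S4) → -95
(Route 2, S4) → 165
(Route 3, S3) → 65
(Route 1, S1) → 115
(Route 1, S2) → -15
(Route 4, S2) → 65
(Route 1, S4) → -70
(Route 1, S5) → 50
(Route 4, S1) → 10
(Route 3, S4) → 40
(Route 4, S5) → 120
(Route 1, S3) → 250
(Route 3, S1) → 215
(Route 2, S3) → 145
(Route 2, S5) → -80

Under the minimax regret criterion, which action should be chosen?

Route 3

Column bests: S1=215, S2=75, S3=250, S4=165, S5=120.
Route 1 regrets: 100, 90, 0, 235, 70 → max 235
Route 2 regrets: 15, 0, 105, 0, 200 → max 200
Route 3 regrets: 0, 140, 185, 125, 105 → max 185
Route 4 regrets: 205, 10, 270, 260, 0 → max 270
Smallest max regret = 185 → Route 3.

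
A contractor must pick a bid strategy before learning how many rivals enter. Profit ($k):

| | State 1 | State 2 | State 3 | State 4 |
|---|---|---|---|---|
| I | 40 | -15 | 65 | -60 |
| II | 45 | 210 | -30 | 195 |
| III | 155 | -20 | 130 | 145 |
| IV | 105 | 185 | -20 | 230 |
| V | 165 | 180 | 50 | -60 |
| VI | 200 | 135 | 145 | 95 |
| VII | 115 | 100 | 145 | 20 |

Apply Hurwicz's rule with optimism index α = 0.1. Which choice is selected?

I: 0.1·65 + 0.9·(-60) = -47.5
II: 0.1·210 + 0.9·(-30) = -6
III: 0.1·155 + 0.9·(-20) = -2.5
IV: 0.1·230 + 0.9·(-20) = 5
V: 0.1·180 + 0.9·(-60) = -36
VI: 0.1·200 + 0.9·95 = 105.5
VII: 0.1·145 + 0.9·20 = 32.5
Highest Hurwicz score = 105.5 → VI.

VI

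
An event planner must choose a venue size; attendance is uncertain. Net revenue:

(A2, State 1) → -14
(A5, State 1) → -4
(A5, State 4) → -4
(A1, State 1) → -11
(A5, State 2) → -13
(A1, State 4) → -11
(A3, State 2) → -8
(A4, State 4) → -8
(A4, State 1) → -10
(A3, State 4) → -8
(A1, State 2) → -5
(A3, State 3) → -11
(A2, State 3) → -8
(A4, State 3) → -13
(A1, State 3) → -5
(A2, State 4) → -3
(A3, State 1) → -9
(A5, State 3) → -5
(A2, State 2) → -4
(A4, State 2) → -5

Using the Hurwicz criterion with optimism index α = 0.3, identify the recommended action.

A1

A1: 0.3·(-5) + 0.7·(-11) = -9.2
A2: 0.3·(-3) + 0.7·(-14) = -10.7
A3: 0.3·(-8) + 0.7·(-11) = -10.1
A4: 0.3·(-5) + 0.7·(-13) = -10.6
A5: 0.3·(-4) + 0.7·(-13) = -10.3
Highest Hurwicz score = -9.2 → A1.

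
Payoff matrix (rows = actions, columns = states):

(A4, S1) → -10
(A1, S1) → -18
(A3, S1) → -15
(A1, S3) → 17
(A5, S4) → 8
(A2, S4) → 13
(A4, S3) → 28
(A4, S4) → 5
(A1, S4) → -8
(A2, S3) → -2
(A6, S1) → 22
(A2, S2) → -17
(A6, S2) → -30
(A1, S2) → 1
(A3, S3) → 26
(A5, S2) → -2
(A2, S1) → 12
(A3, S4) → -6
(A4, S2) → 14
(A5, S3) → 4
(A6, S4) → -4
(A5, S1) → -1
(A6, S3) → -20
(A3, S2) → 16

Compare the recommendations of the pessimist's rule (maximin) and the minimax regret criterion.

Row minima: A1=-18, A2=-17, A3=-15, A4=-10, A5=-2, A6=-30
Best worst-case = -2 → A5.
Column bests: S1=22, S2=16, S3=28, S4=13.
A1 regrets: 40, 15, 11, 21 → max 40
A2 regrets: 10, 33, 30, 0 → max 33
A3 regrets: 37, 0, 2, 19 → max 37
A4 regrets: 32, 2, 0, 8 → max 32
A5 regrets: 23, 18, 24, 5 → max 24
A6 regrets: 0, 46, 48, 17 → max 48
Smallest max regret = 24 → A5.

maximin → A5; minimax regret → A5 (agree)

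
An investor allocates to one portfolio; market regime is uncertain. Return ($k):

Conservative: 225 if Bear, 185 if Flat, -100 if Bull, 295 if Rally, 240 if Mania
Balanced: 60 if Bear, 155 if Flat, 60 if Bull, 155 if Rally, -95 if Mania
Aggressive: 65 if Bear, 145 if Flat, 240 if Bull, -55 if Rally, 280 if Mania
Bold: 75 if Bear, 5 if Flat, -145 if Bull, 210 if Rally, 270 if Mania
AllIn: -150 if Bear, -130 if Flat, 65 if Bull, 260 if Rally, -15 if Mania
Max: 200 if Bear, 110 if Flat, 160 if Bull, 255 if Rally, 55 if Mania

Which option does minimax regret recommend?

Column bests: Bear=225, Flat=185, Bull=240, Rally=295, Mania=280.
Conservative regrets: 0, 0, 340, 0, 40 → max 340
Balanced regrets: 165, 30, 180, 140, 375 → max 375
Aggressive regrets: 160, 40, 0, 350, 0 → max 350
Bold regrets: 150, 180, 385, 85, 10 → max 385
AllIn regrets: 375, 315, 175, 35, 295 → max 375
Max regrets: 25, 75, 80, 40, 225 → max 225
Smallest max regret = 225 → Max.

Max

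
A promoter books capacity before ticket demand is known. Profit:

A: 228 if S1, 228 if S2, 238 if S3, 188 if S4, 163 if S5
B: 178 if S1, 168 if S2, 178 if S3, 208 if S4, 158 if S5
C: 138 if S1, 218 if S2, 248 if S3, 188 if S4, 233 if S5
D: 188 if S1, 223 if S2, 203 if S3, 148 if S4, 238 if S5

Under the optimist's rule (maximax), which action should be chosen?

C

Row maxima: A=238, B=208, C=248, D=238
Best best-case = 248 → C.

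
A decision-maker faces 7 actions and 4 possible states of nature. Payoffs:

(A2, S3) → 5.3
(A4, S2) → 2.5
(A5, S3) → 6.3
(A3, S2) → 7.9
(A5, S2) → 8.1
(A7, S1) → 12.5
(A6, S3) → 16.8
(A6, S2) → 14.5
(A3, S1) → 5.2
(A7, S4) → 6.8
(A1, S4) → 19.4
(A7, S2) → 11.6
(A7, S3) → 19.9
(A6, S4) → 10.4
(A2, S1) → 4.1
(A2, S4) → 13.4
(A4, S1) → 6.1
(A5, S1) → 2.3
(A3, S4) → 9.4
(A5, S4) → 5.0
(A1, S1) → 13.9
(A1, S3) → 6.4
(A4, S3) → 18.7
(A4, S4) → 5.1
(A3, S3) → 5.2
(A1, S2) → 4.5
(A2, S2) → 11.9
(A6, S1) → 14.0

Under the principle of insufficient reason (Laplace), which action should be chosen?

A6

Row averages: A1=11.05, A2=8.675, A3=6.925, A4=8.1, A5=5.425, A6=13.925, A7=12.7
Highest average = 13.925 → A6.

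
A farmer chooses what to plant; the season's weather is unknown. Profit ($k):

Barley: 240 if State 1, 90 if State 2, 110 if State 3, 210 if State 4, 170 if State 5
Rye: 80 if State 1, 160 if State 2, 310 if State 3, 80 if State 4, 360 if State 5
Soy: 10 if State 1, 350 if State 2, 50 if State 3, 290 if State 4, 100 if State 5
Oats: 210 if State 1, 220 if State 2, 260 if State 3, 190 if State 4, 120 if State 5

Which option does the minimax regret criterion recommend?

Rye

Column bests: State 1=240, State 2=350, State 3=310, State 4=290, State 5=360.
Barley regrets: 0, 260, 200, 80, 190 → max 260
Rye regrets: 160, 190, 0, 210, 0 → max 210
Soy regrets: 230, 0, 260, 0, 260 → max 260
Oats regrets: 30, 130, 50, 100, 240 → max 240
Smallest max regret = 210 → Rye.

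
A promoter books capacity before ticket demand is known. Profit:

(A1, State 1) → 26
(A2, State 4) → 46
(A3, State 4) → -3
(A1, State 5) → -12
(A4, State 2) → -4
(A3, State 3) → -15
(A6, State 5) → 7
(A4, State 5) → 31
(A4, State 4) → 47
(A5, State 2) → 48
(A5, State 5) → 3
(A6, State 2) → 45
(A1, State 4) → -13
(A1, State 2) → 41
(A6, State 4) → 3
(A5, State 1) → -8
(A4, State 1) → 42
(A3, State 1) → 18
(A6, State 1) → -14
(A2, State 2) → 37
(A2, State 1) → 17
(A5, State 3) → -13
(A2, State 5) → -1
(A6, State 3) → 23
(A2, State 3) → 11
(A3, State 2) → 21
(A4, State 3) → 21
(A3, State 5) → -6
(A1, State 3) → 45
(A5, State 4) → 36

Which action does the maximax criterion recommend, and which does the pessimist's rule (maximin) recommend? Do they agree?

maximax → A5; maximin → A2 (disagree)

Row maxima: A1=45, A2=46, A3=21, A4=47, A5=48, A6=45
Best best-case = 48 → A5.
Row minima: A1=-13, A2=-1, A3=-15, A4=-4, A5=-13, A6=-14
Best worst-case = -1 → A2.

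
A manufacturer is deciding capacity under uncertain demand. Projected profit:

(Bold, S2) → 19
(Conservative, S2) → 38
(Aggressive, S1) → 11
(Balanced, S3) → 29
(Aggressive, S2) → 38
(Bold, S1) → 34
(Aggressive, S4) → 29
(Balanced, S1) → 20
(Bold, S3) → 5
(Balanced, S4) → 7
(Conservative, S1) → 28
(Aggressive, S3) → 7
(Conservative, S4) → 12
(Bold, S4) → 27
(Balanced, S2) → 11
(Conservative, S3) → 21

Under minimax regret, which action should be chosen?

Conservative

Column bests: S1=34, S2=38, S3=29, S4=29.
Conservative regrets: 6, 0, 8, 17 → max 17
Balanced regrets: 14, 27, 0, 22 → max 27
Aggressive regrets: 23, 0, 22, 0 → max 23
Bold regrets: 0, 19, 24, 2 → max 24
Smallest max regret = 17 → Conservative.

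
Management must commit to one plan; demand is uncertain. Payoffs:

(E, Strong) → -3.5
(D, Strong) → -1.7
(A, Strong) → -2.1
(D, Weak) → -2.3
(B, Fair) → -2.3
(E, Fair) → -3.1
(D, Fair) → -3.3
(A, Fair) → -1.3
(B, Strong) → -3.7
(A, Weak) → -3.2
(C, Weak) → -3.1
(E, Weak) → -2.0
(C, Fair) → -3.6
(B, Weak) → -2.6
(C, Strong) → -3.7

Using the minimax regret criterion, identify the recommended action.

Column bests: Weak=-2.0, Fair=-1.3, Strong=-1.7.
A regrets: 1.2, 0.0, 0.4 → max 1.2
B regrets: 0.6, 1.0, 2.0 → max 2.0
C regrets: 1.1, 2.3, 2.0 → max 2.3
D regrets: 0.3, 2.0, 0.0 → max 2.0
E regrets: 0.0, 1.8, 1.8 → max 1.8
Smallest max regret = 1.2 → A.

A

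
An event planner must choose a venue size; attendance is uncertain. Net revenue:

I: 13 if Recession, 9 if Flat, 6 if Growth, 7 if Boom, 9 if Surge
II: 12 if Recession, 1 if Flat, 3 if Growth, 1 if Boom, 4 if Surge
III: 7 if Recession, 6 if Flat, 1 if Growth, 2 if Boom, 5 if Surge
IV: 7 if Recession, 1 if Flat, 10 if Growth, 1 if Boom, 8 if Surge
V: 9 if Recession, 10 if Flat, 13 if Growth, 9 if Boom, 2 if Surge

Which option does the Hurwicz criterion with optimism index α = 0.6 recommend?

I

I: 0.6·13 + 0.4·6 = 10.2
II: 0.6·12 + 0.4·1 = 7.6
III: 0.6·7 + 0.4·1 = 4.6
IV: 0.6·10 + 0.4·1 = 6.4
V: 0.6·13 + 0.4·2 = 8.6
Highest Hurwicz score = 10.2 → I.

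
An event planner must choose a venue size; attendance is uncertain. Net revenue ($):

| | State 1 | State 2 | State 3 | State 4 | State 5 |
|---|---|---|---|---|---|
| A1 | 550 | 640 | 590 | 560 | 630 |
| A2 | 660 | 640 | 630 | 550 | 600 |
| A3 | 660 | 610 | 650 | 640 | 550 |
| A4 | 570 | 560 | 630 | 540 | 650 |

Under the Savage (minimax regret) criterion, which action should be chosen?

A2

Column bests: State 1=660, State 2=640, State 3=650, State 4=640, State 5=650.
A1 regrets: 110, 0, 60, 80, 20 → max 110
A2 regrets: 0, 0, 20, 90, 50 → max 90
A3 regrets: 0, 30, 0, 0, 100 → max 100
A4 regrets: 90, 80, 20, 100, 0 → max 100
Smallest max regret = 90 → A2.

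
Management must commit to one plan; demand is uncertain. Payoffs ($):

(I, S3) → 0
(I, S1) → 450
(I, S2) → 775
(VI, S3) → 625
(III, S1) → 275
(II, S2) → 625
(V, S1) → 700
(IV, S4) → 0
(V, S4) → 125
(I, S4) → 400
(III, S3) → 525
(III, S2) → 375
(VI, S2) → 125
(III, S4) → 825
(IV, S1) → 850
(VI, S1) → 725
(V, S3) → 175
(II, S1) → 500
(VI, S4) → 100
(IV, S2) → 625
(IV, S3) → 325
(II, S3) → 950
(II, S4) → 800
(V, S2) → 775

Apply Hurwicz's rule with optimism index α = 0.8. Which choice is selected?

II

I: 0.8·775 + 0.2·0 = 620
II: 0.8·950 + 0.2·500 = 860
III: 0.8·825 + 0.2·275 = 715
IV: 0.8·850 + 0.2·0 = 680
V: 0.8·775 + 0.2·125 = 645
VI: 0.8·725 + 0.2·100 = 600
Highest Hurwicz score = 860 → II.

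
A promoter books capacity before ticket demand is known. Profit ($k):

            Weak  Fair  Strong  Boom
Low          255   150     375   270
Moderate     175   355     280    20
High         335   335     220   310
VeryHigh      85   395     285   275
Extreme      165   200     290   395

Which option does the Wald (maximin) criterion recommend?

High

Row minima: Low=150, Moderate=20, High=220, VeryHigh=85, Extreme=165
Best worst-case = 220 → High.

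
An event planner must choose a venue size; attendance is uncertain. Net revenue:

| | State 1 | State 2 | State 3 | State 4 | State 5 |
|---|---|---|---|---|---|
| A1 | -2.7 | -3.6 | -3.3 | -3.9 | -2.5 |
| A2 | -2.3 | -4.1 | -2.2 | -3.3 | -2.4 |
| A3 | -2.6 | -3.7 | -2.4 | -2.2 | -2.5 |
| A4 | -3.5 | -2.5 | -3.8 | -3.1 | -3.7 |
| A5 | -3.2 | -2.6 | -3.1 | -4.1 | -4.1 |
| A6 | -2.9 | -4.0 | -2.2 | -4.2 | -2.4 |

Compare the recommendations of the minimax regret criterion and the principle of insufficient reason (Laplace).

Column bests: State 1=-2.3, State 2=-2.5, State 3=-2.2, State 4=-2.2, State 5=-2.4.
A1 regrets: 0.4, 1.1, 1.1, 1.7, 0.1 → max 1.7
A2 regrets: 0.0, 1.6, 0.0, 1.1, 0.0 → max 1.6
A3 regrets: 0.3, 1.2, 0.2, 0.0, 0.1 → max 1.2
A4 regrets: 1.2, 0.0, 1.6, 0.9, 1.3 → max 1.6
A5 regrets: 0.9, 0.1, 0.9, 1.9, 1.7 → max 1.9
A6 regrets: 0.6, 1.5, 0.0, 2.0, 0.0 → max 2.0
Smallest max regret = 1.2 → A3.
Row averages: A1=-3.2, A2=-2.86, A3=-2.68, A4=-3.32, A5=-3.42, A6=-3.14
Highest average = -2.68 → A3.

minimax regret → A3; laplace → A3 (agree)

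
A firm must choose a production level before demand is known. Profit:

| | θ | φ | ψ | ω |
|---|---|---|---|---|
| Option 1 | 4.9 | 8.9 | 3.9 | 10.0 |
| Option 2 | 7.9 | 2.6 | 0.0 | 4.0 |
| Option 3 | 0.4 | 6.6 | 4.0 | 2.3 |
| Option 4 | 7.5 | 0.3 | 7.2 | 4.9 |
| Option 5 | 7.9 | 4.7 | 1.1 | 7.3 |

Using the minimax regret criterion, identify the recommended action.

Option 1

Column bests: θ=7.9, φ=8.9, ψ=7.2, ω=10.0.
Option 1 regrets: 3.0, 0.0, 3.3, 0.0 → max 3.3
Option 2 regrets: 0.0, 6.3, 7.2, 6.0 → max 7.2
Option 3 regrets: 7.5, 2.3, 3.2, 7.7 → max 7.7
Option 4 regrets: 0.4, 8.6, 0.0, 5.1 → max 8.6
Option 5 regrets: 0.0, 4.2, 6.1, 2.7 → max 6.1
Smallest max regret = 3.3 → Option 1.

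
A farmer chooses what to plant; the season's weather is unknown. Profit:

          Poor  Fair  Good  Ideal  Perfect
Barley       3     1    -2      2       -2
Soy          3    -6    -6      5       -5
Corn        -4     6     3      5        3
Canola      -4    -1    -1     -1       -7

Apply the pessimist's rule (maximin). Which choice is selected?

Row minima: Barley=-2, Soy=-6, Corn=-4, Canola=-7
Best worst-case = -2 → Barley.

Barley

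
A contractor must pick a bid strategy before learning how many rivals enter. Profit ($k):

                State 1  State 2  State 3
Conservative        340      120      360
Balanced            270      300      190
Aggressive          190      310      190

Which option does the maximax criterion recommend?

Row maxima: Conservative=360, Balanced=300, Aggressive=310
Best best-case = 360 → Conservative.

Conservative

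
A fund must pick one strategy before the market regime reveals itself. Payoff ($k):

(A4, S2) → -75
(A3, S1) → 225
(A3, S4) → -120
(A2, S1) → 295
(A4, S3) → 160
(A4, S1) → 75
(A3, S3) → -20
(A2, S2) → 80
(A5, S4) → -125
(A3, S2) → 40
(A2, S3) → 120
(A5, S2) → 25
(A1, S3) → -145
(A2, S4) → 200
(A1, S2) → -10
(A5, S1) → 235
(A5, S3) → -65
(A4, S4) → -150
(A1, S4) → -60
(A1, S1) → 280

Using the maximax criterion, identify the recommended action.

A2

Row maxima: A1=280, A2=295, A3=225, A4=160, A5=235
Best best-case = 295 → A2.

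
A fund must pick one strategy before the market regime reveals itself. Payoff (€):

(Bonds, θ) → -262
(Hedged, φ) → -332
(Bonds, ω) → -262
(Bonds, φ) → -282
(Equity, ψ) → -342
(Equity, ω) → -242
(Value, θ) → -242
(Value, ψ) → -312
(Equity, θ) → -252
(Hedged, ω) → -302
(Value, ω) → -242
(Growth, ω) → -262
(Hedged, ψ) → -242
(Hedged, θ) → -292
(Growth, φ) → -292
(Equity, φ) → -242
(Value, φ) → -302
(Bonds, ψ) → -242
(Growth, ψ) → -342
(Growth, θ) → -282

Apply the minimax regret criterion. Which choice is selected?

Column bests: θ=-242, φ=-242, ψ=-242, ω=-242.
Equity regrets: 10, 0, 100, 0 → max 100
Bonds regrets: 20, 40, 0, 20 → max 40
Value regrets: 0, 60, 70, 0 → max 70
Growth regrets: 40, 50, 100, 20 → max 100
Hedged regrets: 50, 90, 0, 60 → max 90
Smallest max regret = 40 → Bonds.

Bonds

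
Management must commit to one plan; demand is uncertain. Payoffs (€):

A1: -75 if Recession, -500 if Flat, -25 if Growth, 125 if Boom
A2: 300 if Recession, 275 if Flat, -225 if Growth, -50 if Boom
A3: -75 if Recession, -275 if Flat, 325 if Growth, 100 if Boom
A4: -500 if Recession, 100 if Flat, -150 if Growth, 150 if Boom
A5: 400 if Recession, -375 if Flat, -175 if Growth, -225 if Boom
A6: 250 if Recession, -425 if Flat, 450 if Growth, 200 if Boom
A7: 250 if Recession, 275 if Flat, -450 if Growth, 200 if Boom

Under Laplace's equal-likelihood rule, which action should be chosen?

Row averages: A1=-118.75, A2=75, A3=18.75, A4=-100, A5=-93.75, A6=118.75, A7=68.75
Highest average = 118.75 → A6.

A6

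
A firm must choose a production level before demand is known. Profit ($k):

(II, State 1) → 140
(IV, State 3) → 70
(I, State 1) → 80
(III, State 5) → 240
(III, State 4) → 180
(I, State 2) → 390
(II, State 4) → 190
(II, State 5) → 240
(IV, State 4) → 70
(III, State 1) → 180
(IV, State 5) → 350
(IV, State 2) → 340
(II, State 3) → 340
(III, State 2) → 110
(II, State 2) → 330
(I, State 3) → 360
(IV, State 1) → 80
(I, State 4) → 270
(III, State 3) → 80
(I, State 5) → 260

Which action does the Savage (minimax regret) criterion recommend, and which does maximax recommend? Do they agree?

Column bests: State 1=180, State 2=390, State 3=360, State 4=270, State 5=350.
I regrets: 100, 0, 0, 0, 90 → max 100
II regrets: 40, 60, 20, 80, 110 → max 110
III regrets: 0, 280, 280, 90, 110 → max 280
IV regrets: 100, 50, 290, 200, 0 → max 290
Smallest max regret = 100 → I.
Row maxima: I=390, II=340, III=240, IV=350
Best best-case = 390 → I.

minimax regret → I; maximax → I (agree)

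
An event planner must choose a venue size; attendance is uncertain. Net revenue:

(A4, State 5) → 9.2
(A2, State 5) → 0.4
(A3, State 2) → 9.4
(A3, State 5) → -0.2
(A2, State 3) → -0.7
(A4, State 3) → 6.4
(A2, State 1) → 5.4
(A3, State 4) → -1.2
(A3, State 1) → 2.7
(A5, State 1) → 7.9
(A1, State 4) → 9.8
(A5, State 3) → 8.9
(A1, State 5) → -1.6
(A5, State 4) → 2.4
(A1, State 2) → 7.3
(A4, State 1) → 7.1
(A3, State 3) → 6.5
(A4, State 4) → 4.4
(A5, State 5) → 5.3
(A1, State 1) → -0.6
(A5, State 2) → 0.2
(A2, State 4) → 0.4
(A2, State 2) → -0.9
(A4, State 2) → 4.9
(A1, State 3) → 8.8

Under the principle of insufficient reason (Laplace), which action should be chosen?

Row averages: A1=4.74, A2=0.92, A3=3.44, A4=6.4, A5=4.94
Highest average = 6.4 → A4.

A4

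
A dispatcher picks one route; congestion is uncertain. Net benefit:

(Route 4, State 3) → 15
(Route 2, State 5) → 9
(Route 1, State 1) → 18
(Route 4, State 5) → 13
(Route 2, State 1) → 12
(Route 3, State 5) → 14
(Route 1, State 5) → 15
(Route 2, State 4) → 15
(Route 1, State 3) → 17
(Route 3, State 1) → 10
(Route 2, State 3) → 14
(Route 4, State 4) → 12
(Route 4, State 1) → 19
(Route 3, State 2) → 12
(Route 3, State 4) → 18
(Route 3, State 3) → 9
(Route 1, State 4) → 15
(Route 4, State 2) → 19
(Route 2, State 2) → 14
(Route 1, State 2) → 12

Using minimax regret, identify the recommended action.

Column bests: State 1=19, State 2=19, State 3=17, State 4=18, State 5=15.
Route 1 regrets: 1, 7, 0, 3, 0 → max 7
Route 2 regrets: 7, 5, 3, 3, 6 → max 7
Route 3 regrets: 9, 7, 8, 0, 1 → max 9
Route 4 regrets: 0, 0, 2, 6, 2 → max 6
Smallest max regret = 6 → Route 4.

Route 4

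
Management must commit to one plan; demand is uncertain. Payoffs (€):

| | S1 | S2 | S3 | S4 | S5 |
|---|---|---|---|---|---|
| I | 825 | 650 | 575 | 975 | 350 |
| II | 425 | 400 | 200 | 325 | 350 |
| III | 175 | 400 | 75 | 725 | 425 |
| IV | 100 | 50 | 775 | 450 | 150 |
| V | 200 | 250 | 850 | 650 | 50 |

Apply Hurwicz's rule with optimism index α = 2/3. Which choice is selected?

I: 2/3·975 + 1/3·350 = 2300/3
II: 2/3·425 + 1/3·200 = 350
III: 2/3·725 + 1/3·75 = 1525/3
IV: 2/3·775 + 1/3·50 = 1600/3
V: 2/3·850 + 1/3·50 = 1750/3
Highest Hurwicz score = 2300/3 → I.

I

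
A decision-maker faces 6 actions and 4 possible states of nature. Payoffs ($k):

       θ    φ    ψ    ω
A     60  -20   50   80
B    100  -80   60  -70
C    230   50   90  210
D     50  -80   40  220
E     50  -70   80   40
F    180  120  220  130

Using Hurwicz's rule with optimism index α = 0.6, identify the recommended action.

F

A: 0.6·80 + 0.4·(-20) = 40
B: 0.6·100 + 0.4·(-80) = 28
C: 0.6·230 + 0.4·50 = 158
D: 0.6·220 + 0.4·(-80) = 100
E: 0.6·80 + 0.4·(-70) = 20
F: 0.6·220 + 0.4·120 = 180
Highest Hurwicz score = 180 → F.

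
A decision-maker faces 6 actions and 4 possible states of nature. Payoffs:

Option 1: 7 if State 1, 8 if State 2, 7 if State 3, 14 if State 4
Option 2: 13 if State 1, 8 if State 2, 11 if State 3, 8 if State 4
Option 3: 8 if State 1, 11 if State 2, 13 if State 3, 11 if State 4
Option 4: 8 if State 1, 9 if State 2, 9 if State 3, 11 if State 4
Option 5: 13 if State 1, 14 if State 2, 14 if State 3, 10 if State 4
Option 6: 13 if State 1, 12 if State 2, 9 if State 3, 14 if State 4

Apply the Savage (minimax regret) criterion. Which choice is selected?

Option 5

Column bests: State 1=13, State 2=14, State 3=14, State 4=14.
Option 1 regrets: 6, 6, 7, 0 → max 7
Option 2 regrets: 0, 6, 3, 6 → max 6
Option 3 regrets: 5, 3, 1, 3 → max 5
Option 4 regrets: 5, 5, 5, 3 → max 5
Option 5 regrets: 0, 0, 0, 4 → max 4
Option 6 regrets: 0, 2, 5, 0 → max 5
Smallest max regret = 4 → Option 5.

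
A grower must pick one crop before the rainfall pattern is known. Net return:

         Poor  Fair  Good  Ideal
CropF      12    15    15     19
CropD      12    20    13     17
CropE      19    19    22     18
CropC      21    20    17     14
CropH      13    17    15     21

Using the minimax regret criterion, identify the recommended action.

Column bests: Poor=21, Fair=20, Good=22, Ideal=21.
CropF regrets: 9, 5, 7, 2 → max 9
CropD regrets: 9, 0, 9, 4 → max 9
CropE regrets: 2, 1, 0, 3 → max 3
CropC regrets: 0, 0, 5, 7 → max 7
CropH regrets: 8, 3, 7, 0 → max 8
Smallest max regret = 3 → CropE.

CropE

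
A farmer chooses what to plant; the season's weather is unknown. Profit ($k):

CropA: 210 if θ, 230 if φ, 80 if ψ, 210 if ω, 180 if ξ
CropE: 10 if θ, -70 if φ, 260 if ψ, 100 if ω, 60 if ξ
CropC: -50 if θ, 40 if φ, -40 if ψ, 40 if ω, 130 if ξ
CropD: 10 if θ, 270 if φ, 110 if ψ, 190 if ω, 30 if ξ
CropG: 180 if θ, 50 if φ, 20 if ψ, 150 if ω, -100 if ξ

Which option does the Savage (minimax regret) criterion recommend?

Column bests: θ=210, φ=270, ψ=260, ω=210, ξ=180.
CropA regrets: 0, 40, 180, 0, 0 → max 180
CropE regrets: 200, 340, 0, 110, 120 → max 340
CropC regrets: 260, 230, 300, 170, 50 → max 300
CropD regrets: 200, 0, 150, 20, 150 → max 200
CropG regrets: 30, 220, 240, 60, 280 → max 280
Smallest max regret = 180 → CropA.

CropA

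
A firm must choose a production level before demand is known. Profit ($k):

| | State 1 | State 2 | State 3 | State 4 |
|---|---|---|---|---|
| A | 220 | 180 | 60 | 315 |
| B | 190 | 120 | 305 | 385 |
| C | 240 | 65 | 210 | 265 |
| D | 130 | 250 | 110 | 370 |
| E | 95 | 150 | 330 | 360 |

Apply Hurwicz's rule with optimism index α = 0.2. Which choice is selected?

A: 0.2·315 + 0.8·60 = 111
B: 0.2·385 + 0.8·120 = 173
C: 0.2·265 + 0.8·65 = 105
D: 0.2·370 + 0.8·110 = 162
E: 0.2·360 + 0.8·95 = 148
Highest Hurwicz score = 173 → B.

B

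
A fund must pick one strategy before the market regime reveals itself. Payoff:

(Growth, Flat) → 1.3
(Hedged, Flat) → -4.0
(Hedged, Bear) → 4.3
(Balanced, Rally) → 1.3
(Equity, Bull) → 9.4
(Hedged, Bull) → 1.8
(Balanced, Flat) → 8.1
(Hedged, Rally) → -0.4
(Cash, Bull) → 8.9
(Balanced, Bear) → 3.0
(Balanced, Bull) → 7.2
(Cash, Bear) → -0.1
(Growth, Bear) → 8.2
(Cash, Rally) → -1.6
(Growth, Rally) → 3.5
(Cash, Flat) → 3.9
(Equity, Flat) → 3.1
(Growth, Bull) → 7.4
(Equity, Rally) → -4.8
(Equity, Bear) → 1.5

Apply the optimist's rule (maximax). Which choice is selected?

Row maxima: Balanced=8.1, Hedged=4.3, Equity=9.4, Cash=8.9, Growth=8.2
Best best-case = 9.4 → Equity.

Equity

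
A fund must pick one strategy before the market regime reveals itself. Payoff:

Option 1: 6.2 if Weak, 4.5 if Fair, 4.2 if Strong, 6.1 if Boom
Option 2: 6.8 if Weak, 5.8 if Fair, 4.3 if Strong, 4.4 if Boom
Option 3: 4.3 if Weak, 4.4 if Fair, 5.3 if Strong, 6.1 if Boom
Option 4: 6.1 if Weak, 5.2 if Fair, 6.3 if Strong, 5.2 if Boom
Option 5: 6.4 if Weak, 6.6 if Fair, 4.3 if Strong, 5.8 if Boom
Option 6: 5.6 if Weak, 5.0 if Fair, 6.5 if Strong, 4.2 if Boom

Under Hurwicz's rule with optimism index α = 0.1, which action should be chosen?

Option 4

Option 1: 0.1·6.2 + 0.9·4.2 = 4.4
Option 2: 0.1·6.8 + 0.9·4.3 = 4.55
Option 3: 0.1·6.1 + 0.9·4.3 = 4.48
Option 4: 0.1·6.3 + 0.9·5.2 = 5.31
Option 5: 0.1·6.6 + 0.9·4.3 = 4.53
Option 6: 0.1·6.5 + 0.9·4.2 = 4.43
Highest Hurwicz score = 5.31 → Option 4.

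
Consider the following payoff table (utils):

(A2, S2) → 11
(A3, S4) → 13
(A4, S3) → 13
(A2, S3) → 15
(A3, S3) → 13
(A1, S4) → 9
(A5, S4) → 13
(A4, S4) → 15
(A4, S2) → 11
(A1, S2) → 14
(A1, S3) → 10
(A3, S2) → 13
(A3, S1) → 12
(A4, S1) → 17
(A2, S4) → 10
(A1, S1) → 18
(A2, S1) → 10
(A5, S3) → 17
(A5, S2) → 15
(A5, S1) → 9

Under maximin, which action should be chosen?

Row minima: A1=9, A2=10, A3=12, A4=11, A5=9
Best worst-case = 12 → A3.

A3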